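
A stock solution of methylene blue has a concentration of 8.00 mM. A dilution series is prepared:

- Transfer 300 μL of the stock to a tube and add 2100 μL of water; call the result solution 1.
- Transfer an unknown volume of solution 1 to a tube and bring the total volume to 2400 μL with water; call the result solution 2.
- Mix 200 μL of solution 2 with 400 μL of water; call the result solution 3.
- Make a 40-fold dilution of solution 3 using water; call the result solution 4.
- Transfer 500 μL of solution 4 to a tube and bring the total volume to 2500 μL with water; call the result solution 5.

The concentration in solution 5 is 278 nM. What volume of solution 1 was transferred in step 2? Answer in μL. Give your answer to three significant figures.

400 μL

Step 1: 300 μL + 2100 μL = 2400 μL total → factor 2400/300 = 8
Step 2: v brought to 2400 μL → factor = 2400 μL/v
Step 3: 200 μL + 400 μL = 600 μL total → factor 600/200 = 3
Step 4: 40-fold → factor 40
Step 5: 500 μL brought to 2500 μL → factor 2500/500 = 5
Product of known-step factors = 4800
Overall factor = 8.00 mM / (278 nM) = 28777
Step-2 factor = 28777 / 4800 = 5.9952
v = 2400 μL / 5.9952 = 400 μL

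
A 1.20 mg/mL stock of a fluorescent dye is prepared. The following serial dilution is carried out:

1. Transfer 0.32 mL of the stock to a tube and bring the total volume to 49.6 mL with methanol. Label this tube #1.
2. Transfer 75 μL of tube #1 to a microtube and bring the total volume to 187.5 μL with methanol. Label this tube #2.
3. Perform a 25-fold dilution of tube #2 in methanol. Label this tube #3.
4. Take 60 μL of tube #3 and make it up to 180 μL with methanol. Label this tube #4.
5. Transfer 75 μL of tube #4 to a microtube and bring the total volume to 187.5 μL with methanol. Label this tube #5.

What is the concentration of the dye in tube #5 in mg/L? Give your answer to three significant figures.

0.0165 mg/L

Step 1: 0.32 mL brought to 49.6 mL → factor 49.6/0.32 = 155
Step 2: 75 μL brought to 187.5 μL → factor 187.5/75 = 2.5
Step 3: 25-fold → factor 25
Step 4: 60 μL brought to 180 μL → factor 180/60 = 3
Step 5: 75 μL brought to 187.5 μL → factor 187.5/75 = 2.5
Overall dilution factor = 155 × 2.5 × 25 × 3 × 2.5 = 72656
Final = 1.20 mg/mL / 72656 = 1.652 × 10^-5 mg/mL = 0.0165 mg/L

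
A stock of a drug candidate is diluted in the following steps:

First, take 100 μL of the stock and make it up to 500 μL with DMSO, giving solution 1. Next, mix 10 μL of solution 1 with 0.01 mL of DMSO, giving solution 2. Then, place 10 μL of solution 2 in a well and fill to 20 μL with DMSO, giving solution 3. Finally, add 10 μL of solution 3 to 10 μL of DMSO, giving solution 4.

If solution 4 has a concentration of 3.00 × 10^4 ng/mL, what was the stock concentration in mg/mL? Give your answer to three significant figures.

Step 1: 100 μL brought to 500 μL → factor 500/100 = 5
Step 2: 10 μL + 0.01 mL = 20 μL total → factor 20/10 = 2
Step 3: 10 μL brought to 20 μL → factor 20/10 = 2
Step 4: 10 μL + 10 μL = 20 μL total → factor 20/10 = 2
Overall dilution factor = 5 × 2 × 2 × 2 = 40
Stock = 3.00 × 10^4 ng/mL × 40 = 1.200 × 10^6 ng/mL = 1.20 mg/mL

1.20 mg/mL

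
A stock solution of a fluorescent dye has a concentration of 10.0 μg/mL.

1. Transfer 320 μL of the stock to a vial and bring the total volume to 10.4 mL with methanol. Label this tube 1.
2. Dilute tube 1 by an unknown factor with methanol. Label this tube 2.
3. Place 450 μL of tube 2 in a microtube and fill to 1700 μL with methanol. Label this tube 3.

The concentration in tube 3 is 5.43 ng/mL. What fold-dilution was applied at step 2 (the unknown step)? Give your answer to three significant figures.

Step 1: 320 μL brought to 10.4 mL → factor 10400/320 = 32.5
Step 2: unknown factor x
Step 3: 450 μL brought to 1700 μL → factor 1700/450 = 3.7778
Product of known-step factors = 122.78
Overall factor = 10.0 μg/mL / (5.43 ng/mL) = 1841.6
x = 1841.6 / 122.78 = 15.0

15.0-fold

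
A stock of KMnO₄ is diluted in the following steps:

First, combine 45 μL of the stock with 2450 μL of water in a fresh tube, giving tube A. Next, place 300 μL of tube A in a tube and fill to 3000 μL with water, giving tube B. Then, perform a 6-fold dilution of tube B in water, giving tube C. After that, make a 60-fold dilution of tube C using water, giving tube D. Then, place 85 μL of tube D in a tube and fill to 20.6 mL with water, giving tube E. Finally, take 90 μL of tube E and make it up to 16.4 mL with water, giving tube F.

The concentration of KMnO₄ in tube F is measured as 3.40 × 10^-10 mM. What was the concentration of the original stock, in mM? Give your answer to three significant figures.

Step 1: 45 μL + 2450 μL = 2495 μL total → factor 2495/45 = 55.444
Step 2: 300 μL brought to 3000 μL → factor 3000/300 = 10
Step 3: 6-fold → factor 6
Step 4: 60-fold → factor 60
Step 5: 85 μL brought to 20.6 mL → factor 20600/85 = 242.35
Step 6: 90 μL brought to 16.4 mL → factor 16400/90 = 182.22
Overall dilution factor = 55.444 × 10 × 6 × 60 × 242.35 × 182.22 = 8.8148 × 10^9
Stock = 3.40 × 10^-10 mM × 8.8148 × 10^9 = 3.00 mM

3.00 mM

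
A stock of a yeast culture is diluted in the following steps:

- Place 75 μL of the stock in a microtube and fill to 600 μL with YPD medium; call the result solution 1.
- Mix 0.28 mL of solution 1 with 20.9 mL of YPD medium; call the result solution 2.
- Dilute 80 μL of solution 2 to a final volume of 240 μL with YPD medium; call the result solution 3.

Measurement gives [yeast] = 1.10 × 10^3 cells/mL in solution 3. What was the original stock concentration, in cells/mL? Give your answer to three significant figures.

Step 1: 75 μL brought to 600 μL → factor 600/75 = 8
Step 2: 0.28 mL + 20.9 mL = 21.18 mL total → factor 21.18/0.28 = 75.643
Step 3: 80 μL brought to 240 μL → factor 240/80 = 3
Overall dilution factor = 8 × 75.643 × 3 = 1815.4
Stock = 1.10 × 10^3 cells/mL × 1815.4 = 2.00 × 10^6 cells/mL

2.00 × 10^6 cells/mL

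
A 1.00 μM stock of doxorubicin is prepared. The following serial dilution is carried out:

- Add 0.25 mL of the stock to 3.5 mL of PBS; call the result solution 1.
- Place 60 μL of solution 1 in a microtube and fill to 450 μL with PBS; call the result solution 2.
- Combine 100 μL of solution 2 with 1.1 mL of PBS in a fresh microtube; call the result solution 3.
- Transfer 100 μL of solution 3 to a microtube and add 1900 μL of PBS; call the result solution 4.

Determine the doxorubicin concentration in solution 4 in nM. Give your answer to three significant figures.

0.0370 nM

Step 1: 0.25 mL + 3.5 mL = 3.75 mL total → factor 3.75/0.25 = 15
Step 2: 60 μL brought to 450 μL → factor 450/60 = 7.5
Step 3: 100 μL + 1.1 mL = 1200 μL total → factor 1200/100 = 12
Step 4: 100 μL + 1900 μL = 2000 μL total → factor 2000/100 = 20
Overall dilution factor = 15 × 7.5 × 12 × 20 = 27000
Final = 1.00 μM / 27000 = 3.704 × 10^-5 μM = 0.0370 nM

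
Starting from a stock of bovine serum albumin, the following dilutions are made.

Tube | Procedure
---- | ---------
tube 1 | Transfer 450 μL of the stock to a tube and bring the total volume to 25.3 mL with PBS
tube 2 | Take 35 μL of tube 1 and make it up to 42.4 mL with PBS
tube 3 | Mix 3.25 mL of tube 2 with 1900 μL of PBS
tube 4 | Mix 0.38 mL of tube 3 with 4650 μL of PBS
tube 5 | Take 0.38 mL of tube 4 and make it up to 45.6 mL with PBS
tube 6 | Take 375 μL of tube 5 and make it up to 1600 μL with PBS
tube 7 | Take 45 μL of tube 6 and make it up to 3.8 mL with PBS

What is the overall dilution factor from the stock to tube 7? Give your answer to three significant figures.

Step 1: 450 μL brought to 25.3 mL → factor 25300/450 = 56.222
Step 2: 35 μL brought to 42.4 mL → factor 42400/35 = 1211.4
Step 3: 3.25 mL + 1900 μL = 5.15 mL total → factor 5.15/3.25 = 1.5846
Step 4: 0.38 mL + 4650 μL = 5.03 mL total → factor 5.03/0.38 = 13.237
Step 5: 0.38 mL brought to 45.6 mL → factor 45.6/0.38 = 120
Step 6: 375 μL brought to 1600 μL → factor 1600/375 = 4.2667
Step 7: 45 μL brought to 3.8 mL → factor 3800/45 = 84.444
Overall dilution factor = 56.222 × 1211.4 × 1.5846 × 13.237 × 120 × 4.2667 × 84.444 = 6.1767 × 10^10

6.18 × 10^10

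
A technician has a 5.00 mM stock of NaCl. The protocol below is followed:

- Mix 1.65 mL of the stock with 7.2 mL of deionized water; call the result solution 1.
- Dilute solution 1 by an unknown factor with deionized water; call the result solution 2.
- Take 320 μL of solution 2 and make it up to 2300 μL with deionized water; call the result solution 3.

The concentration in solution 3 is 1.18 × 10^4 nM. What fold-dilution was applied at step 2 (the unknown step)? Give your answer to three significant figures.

Step 1: 1.65 mL + 7.2 mL = 8.85 mL total → factor 8.85/1.65 = 5.3636
Step 2: unknown factor x
Step 3: 320 μL brought to 2300 μL → factor 2300/320 = 7.1875
Product of known-step factors = 38.551
Overall factor = 5.00 mM / (1.18 × 10^4 nM) = 423.73
x = 423.73 / 38.551 = 11.0

11.0-fold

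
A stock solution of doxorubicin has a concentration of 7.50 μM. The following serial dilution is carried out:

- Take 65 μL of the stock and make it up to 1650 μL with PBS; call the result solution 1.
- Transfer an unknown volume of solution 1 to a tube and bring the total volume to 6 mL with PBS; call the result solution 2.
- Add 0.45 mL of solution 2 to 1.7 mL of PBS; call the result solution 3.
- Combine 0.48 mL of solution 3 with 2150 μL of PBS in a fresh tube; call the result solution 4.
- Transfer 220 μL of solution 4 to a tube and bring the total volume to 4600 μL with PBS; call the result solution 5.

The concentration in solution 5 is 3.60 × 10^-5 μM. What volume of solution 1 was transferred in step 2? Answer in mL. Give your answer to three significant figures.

0.400 mL

Step 1: 65 μL brought to 1650 μL → factor 1650/65 = 25.385
Step 2: v brought to 6 mL → factor = 6 mL/v
Step 3: 0.45 mL + 1.7 mL = 2.15 mL total → factor 2.15/0.45 = 4.7778
Step 4: 0.48 mL + 2150 μL = 2.63 mL total → factor 2.63/0.48 = 5.4792
Step 5: 220 μL brought to 4600 μL → factor 4600/220 = 20.909
Product of known-step factors = 13895
Overall factor = 7.50 μM / (3.60 × 10^-5 μM) = 2.0833 × 10^5
Step-2 factor = 2.0833 × 10^5 / 13895 = 14.994
v = 6 mL / 14.994 = 0.400 mL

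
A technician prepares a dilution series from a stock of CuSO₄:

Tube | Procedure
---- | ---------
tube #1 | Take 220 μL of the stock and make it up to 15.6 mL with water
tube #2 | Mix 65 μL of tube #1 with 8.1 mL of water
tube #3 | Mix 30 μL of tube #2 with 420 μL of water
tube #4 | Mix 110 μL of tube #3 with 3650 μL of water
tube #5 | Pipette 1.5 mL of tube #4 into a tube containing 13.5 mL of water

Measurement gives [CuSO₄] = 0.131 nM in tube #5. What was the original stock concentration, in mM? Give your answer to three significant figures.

5.98 mM

Step 1: 220 μL brought to 15.6 mL → factor 15600/220 = 70.909
Step 2: 65 μL + 8.1 mL = 8165 μL total → factor 8165/65 = 125.62
Step 3: 30 μL + 420 μL = 450 μL total → factor 450/30 = 15
Step 4: 110 μL + 3650 μL = 3760 μL total → factor 3760/110 = 34.182
Step 5: 1.5 mL + 13.5 mL = 15 mL total → factor 15/1.5 = 10
Overall dilution factor = 70.909 × 125.62 × 15 × 34.182 × 10 = 4.567 × 10^7
Stock = 0.131 nM × 4.567 × 10^7 = 5.983 × 10^6 nM = 5.98 mM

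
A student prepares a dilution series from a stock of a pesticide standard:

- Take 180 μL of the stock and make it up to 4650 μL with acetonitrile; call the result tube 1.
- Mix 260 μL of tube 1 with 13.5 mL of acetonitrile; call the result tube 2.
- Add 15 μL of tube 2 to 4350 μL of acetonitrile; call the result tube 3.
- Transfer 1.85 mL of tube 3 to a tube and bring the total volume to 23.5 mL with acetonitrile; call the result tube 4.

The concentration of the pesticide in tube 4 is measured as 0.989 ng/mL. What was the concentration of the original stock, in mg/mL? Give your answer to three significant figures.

5.00 mg/mL

Step 1: 180 μL brought to 4650 μL → factor 4650/180 = 25.833
Step 2: 260 μL + 13.5 mL = 13760 μL total → factor 13760/260 = 52.923
Step 3: 15 μL + 4350 μL = 4365 μL total → factor 4365/15 = 291
Step 4: 1.85 mL brought to 23.5 mL → factor 23.5/1.85 = 12.703
Overall dilution factor = 25.833 × 52.923 × 291 × 12.703 = 5.0538 × 10^6
Stock = 0.989 ng/mL × 5.0538 × 10^6 = 4.998 × 10^6 ng/mL = 5.00 mg/mL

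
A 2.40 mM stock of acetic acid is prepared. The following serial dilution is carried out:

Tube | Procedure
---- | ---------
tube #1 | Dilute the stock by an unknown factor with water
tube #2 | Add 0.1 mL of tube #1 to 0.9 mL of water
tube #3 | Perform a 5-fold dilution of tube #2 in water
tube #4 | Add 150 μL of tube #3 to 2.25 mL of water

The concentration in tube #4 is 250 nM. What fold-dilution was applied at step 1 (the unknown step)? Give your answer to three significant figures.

12.0-fold

Step 1: unknown factor x
Step 2: 0.1 mL + 0.9 mL = 1 mL total → factor 1/0.1 = 10
Step 3: 5-fold → factor 5
Step 4: 150 μL + 2.25 mL = 2400 μL total → factor 2400/150 = 16
Product of known-step factors = 800
Overall factor = 2.40 mM / (250 nM) = 9600
x = 9600 / 800 = 12.0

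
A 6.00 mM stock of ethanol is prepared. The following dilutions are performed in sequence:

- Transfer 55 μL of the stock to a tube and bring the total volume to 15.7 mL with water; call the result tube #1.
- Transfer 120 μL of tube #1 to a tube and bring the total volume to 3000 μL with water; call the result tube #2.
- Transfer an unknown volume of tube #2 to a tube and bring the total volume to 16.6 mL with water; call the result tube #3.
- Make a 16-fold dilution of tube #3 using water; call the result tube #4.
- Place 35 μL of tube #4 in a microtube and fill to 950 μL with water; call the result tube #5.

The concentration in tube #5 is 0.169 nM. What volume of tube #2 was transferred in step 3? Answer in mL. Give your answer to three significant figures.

1.45 mL

Step 1: 55 μL brought to 15.7 mL → factor 15700/55 = 285.45
Step 2: 120 μL brought to 3000 μL → factor 3000/120 = 25
Step 3: v brought to 16.6 mL → factor = 16.6 mL/v
Step 4: 16-fold → factor 16
Step 5: 35 μL brought to 950 μL → factor 950/35 = 27.143
Product of known-step factors = 3.0992 × 10^6
Overall factor = 6.00 mM / (0.169 nM) = 3.5503 × 10^7
Step-3 factor = 3.5503 × 10^7 / 3.0992 × 10^6 = 11.455
v = 16.6 mL / 11.455 = 1.45 mL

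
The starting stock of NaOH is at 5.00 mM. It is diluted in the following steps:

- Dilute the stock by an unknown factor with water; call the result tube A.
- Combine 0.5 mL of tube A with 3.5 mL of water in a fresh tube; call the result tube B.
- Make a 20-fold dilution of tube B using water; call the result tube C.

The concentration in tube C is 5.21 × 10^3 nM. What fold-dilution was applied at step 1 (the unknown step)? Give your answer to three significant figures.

Step 1: unknown factor x
Step 2: 0.5 mL + 3.5 mL = 4 mL total → factor 4/0.5 = 8
Step 3: 20-fold → factor 20
Product of known-step factors = 160
Overall factor = 5.00 mM / (5.21 × 10^3 nM) = 959.69
x = 959.69 / 160 = 6.00

6.00-fold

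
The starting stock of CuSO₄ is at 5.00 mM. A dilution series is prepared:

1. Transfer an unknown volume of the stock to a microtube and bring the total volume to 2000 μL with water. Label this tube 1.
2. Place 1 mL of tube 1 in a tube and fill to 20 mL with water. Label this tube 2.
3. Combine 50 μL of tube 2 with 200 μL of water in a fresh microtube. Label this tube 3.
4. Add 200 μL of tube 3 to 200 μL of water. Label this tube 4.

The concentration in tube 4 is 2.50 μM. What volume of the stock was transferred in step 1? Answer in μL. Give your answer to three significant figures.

Step 1: v brought to 2000 μL → factor = 2000 μL/v
Step 2: 1 mL brought to 20 mL → factor 20/1 = 20
Step 3: 50 μL + 200 μL = 250 μL total → factor 250/50 = 5
Step 4: 200 μL + 200 μL = 400 μL total → factor 400/200 = 2
Product of known-step factors = 200
Overall factor = 5.00 mM / (2.50 μM) = 2000
Step-1 factor = 2000 / 200 = 10
v = 2000 μL / 10 = 200 μL

200 μL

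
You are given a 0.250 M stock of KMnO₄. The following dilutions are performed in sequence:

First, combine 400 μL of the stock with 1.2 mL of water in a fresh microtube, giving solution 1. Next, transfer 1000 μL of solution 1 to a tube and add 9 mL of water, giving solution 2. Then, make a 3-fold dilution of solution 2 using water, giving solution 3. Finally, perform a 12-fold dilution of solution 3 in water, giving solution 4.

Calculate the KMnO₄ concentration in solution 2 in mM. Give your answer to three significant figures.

6.25 mM

Step 1: 400 μL + 1.2 mL = 1600 μL total → factor 1600/400 = 4
Step 2: 1000 μL + 9 mL = 10000 μL total → factor 10000/1000 = 10
Dilution factor through solution 2 = 4 × 10 = 40
[solution 2] = 0.250 M / 40 = 0.006250 M = 6.25 mM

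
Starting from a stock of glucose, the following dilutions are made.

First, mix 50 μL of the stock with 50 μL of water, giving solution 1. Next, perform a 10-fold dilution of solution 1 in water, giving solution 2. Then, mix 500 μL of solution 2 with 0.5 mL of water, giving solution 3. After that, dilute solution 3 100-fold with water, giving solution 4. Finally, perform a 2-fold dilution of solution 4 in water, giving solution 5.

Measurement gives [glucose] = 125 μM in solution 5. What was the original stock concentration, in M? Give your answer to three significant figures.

Step 1: 50 μL + 50 μL = 100 μL total → factor 100/50 = 2
Step 2: 10-fold → factor 10
Step 3: 500 μL + 0.5 mL = 1000 μL total → factor 1000/500 = 2
Step 4: 100-fold → factor 100
Step 5: 2-fold → factor 2
Overall dilution factor = 2 × 10 × 2 × 100 × 2 = 8000
Stock = 125 μM × 8000 = 1.000 × 10^6 μM = 1.00 M

1.00 M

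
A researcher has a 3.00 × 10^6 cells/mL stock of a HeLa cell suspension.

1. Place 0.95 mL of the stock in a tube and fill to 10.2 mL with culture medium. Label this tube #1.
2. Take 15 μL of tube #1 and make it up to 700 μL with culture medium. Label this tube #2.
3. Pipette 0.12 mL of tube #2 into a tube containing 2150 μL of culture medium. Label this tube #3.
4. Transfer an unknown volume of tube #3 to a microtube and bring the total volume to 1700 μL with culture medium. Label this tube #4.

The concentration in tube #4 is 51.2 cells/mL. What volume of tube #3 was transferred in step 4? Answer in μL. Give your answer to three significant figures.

275 μL

Step 1: 0.95 mL brought to 10.2 mL → factor 10.2/0.95 = 10.737
Step 2: 15 μL brought to 700 μL → factor 700/15 = 46.667
Step 3: 0.12 mL + 2150 μL = 2.27 mL total → factor 2.27/0.12 = 18.917
Step 4: v brought to 1700 μL → factor = 1700 μL/v
Product of known-step factors = 9478.2
Overall factor = 3.00 × 10^6 cells/mL / (51.2 cells/mL) = 58594
Step-4 factor = 58594 / 9478.2 = 6.1819
v = 1700 μL / 6.1819 = 275 μL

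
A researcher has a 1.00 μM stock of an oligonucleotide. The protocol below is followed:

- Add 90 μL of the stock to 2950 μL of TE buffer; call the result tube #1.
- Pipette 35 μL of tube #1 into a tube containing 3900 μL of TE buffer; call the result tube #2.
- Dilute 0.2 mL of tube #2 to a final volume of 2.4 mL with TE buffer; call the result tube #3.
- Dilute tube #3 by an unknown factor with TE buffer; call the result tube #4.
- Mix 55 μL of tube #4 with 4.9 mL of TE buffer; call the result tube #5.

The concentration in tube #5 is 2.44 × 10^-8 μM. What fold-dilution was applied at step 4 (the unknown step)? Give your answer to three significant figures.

9.98-fold

Step 1: 90 μL + 2950 μL = 3040 μL total → factor 3040/90 = 33.778
Step 2: 35 μL + 3900 μL = 3935 μL total → factor 3935/35 = 112.43
Step 3: 0.2 mL brought to 2.4 mL → factor 2.4/0.2 = 12
Step 4: unknown factor x
Step 5: 55 μL + 4.9 mL = 4955 μL total → factor 4955/55 = 90.091
Product of known-step factors = 4.1055 × 10^6
Overall factor = 1.00 μM / (2.44 × 10^-8 μM) = 4.0984 × 10^7
x = 4.0984 × 10^7 / 4.1055 × 10^6 = 9.98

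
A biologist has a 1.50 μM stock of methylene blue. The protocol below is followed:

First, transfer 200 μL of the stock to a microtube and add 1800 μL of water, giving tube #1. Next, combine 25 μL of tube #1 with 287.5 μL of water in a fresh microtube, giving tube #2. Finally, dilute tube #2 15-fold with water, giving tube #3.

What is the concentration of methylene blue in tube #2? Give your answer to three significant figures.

Step 1: 200 μL + 1800 μL = 2000 μL total → factor 2000/200 = 10
Step 2: 25 μL + 287.5 μL = 312.5 μL total → factor 312.5/25 = 12.5
Dilution factor through tube #2 = 10 × 12.5 = 125
[tube #2] = 1.50 μM / 125 = 0.0120 μM

0.0120 μM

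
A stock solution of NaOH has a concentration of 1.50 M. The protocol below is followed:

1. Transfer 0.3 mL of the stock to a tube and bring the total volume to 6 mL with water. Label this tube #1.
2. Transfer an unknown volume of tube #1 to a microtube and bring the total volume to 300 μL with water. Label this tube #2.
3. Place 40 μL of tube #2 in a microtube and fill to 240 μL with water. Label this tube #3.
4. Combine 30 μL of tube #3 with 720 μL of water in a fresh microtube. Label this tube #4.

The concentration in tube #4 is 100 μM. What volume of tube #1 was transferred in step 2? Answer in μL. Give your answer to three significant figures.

60.0 μL

Step 1: 0.3 mL brought to 6 mL → factor 6/0.3 = 20
Step 2: v brought to 300 μL → factor = 300 μL/v
Step 3: 40 μL brought to 240 μL → factor 240/40 = 6
Step 4: 30 μL + 720 μL = 750 μL total → factor 750/30 = 25
Product of known-step factors = 3000
Overall factor = 1.50 M / (100 μM) = 15000
Step-2 factor = 15000 / 3000 = 5
v = 300 μL / 5 = 60.0 μL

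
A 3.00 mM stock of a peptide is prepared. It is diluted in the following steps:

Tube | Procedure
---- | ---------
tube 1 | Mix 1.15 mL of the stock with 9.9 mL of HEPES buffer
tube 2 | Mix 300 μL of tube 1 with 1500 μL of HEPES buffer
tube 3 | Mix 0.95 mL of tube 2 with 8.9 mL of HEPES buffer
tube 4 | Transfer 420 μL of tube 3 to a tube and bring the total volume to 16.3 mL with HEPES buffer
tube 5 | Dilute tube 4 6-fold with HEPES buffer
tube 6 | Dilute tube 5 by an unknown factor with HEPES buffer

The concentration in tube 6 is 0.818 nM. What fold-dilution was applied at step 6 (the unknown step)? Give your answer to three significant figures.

Step 1: 1.15 mL + 9.9 mL = 11.05 mL total → factor 11.05/1.15 = 9.6087
Step 2: 300 μL + 1500 μL = 1800 μL total → factor 1800/300 = 6
Step 3: 0.95 mL + 8.9 mL = 9.85 mL total → factor 9.85/0.95 = 10.368
Step 4: 420 μL brought to 16.3 mL → factor 16300/420 = 38.81
Step 5: 6-fold → factor 6
Step 6: unknown factor x
Product of known-step factors = 1.3919 × 10^5
Overall factor = 3.00 mM / (0.818 nM) = 3.6675 × 10^6
x = 3.6675 × 10^6 / 1.3919 × 10^5 = 26.3

26.3-fold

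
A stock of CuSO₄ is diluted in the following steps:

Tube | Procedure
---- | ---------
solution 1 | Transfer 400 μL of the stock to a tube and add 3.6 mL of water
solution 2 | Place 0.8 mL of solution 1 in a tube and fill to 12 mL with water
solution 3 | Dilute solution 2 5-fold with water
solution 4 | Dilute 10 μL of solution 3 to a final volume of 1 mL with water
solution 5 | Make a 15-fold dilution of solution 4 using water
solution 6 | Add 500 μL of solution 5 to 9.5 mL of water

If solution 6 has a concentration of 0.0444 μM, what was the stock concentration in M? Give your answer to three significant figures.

Step 1: 400 μL + 3.6 mL = 4000 μL total → factor 4000/400 = 10
Step 2: 0.8 mL brought to 12 mL → factor 12/0.8 = 15
Step 3: 5-fold → factor 5
Step 4: 10 μL brought to 1 mL → factor 1000/10 = 100
Step 5: 15-fold → factor 15
Step 6: 500 μL + 9.5 mL = 10000 μL total → factor 10000/500 = 20
Overall dilution factor = 10 × 15 × 5 × 100 × 15 × 20 = 2.25 × 10^7
Stock = 0.0444 μM × 2.25 × 10^7 = 9.990 × 10^5 μM = 0.999 M

0.999 M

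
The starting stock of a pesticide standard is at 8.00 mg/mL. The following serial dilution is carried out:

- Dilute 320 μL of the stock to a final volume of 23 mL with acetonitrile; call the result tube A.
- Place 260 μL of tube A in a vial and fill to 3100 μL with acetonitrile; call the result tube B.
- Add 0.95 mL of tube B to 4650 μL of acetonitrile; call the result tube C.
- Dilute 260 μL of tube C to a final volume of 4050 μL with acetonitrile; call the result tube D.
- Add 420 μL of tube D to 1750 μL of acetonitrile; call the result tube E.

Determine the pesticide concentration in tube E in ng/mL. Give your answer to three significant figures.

19.7 ng/mL

Step 1: 320 μL brought to 23 mL → factor 23000/320 = 71.875
Step 2: 260 μL brought to 3100 μL → factor 3100/260 = 11.923
Step 3: 0.95 mL + 4650 μL = 5.6 mL total → factor 5.6/0.95 = 5.8947
Step 4: 260 μL brought to 4050 μL → factor 4050/260 = 15.577
Step 5: 420 μL + 1750 μL = 2170 μL total → factor 2170/420 = 5.1667
Overall dilution factor = 71.875 × 11.923 × 5.8947 × 15.577 × 5.1667 = 4.0656 × 10^5
Final = 8.00 mg/mL / 4.0656 × 10^5 = 1.968 × 10^-5 mg/mL = 19.7 ng/mL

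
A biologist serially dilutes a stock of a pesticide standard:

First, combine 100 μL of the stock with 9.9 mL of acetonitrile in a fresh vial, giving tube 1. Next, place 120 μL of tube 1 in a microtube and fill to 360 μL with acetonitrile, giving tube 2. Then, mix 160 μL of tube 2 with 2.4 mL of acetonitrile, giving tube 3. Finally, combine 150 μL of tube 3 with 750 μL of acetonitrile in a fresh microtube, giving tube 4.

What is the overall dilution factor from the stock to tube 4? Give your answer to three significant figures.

Step 1: 100 μL + 9.9 mL = 10000 μL total → factor 10000/100 = 100
Step 2: 120 μL brought to 360 μL → factor 360/120 = 3
Step 3: 160 μL + 2.4 mL = 2560 μL total → factor 2560/160 = 16
Step 4: 150 μL + 750 μL = 900 μL total → factor 900/150 = 6
Overall dilution factor = 100 × 3 × 16 × 6 = 28800

2.88 × 10^4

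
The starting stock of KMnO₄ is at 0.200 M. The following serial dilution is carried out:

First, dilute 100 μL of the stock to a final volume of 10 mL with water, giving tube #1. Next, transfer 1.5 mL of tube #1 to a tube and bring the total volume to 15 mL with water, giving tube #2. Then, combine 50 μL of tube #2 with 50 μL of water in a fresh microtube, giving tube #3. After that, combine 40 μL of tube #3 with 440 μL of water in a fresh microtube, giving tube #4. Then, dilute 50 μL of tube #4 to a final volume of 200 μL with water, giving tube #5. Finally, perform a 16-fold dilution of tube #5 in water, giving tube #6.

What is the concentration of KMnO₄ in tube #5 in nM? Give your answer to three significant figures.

2.08 × 10^3 nM

Step 1: 100 μL brought to 10 mL → factor 10000/100 = 100
Step 2: 1.5 mL brought to 15 mL → factor 15/1.5 = 10
Step 3: 50 μL + 50 μL = 100 μL total → factor 100/50 = 2
Step 4: 40 μL + 440 μL = 480 μL total → factor 480/40 = 12
Step 5: 50 μL brought to 200 μL → factor 200/50 = 4
Dilution factor through tube #5 = 100 × 10 × 2 × 12 × 4 = 96000
[tube #5] = 0.200 M / 96000 = 2.083 × 10^-6 M = 2.08 × 10^3 nM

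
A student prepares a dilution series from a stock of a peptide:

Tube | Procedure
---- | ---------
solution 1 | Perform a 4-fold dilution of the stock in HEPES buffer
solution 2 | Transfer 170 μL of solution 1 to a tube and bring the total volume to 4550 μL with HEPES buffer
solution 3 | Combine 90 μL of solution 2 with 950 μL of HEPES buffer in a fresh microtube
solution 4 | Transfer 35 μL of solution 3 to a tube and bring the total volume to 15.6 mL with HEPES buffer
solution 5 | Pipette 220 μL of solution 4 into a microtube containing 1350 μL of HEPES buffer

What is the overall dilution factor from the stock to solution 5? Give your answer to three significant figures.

3.94 × 10^6

Step 1: 4-fold → factor 4
Step 2: 170 μL brought to 4550 μL → factor 4550/170 = 26.765
Step 3: 90 μL + 950 μL = 1040 μL total → factor 1040/90 = 11.556
Step 4: 35 μL brought to 15.6 mL → factor 15600/35 = 445.71
Step 5: 220 μL + 1350 μL = 1570 μL total → factor 1570/220 = 7.1364
Overall dilution factor = 4 × 26.765 × 11.556 × 445.71 × 7.1364 = 3.935 × 10^6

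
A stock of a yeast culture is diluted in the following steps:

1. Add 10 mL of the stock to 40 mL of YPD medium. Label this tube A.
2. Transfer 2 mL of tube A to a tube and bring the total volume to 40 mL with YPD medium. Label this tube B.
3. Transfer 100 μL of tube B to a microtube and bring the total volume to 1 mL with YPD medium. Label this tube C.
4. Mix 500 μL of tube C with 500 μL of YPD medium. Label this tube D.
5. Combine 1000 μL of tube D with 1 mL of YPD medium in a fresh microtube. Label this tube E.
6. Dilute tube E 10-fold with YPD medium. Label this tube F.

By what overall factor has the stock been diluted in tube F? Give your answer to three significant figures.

Step 1: 10 mL + 40 mL = 50 mL total → factor 50/10 = 5
Step 2: 2 mL brought to 40 mL → factor 40/2 = 20
Step 3: 100 μL brought to 1 mL → factor 1000/100 = 10
Step 4: 500 μL + 500 μL = 1000 μL total → factor 1000/500 = 2
Step 5: 1000 μL + 1 mL = 2000 μL total → factor 2000/1000 = 2
Step 6: 10-fold → factor 10
Overall dilution factor = 5 × 20 × 10 × 2 × 2 × 10 = 40000

4.00 × 10^4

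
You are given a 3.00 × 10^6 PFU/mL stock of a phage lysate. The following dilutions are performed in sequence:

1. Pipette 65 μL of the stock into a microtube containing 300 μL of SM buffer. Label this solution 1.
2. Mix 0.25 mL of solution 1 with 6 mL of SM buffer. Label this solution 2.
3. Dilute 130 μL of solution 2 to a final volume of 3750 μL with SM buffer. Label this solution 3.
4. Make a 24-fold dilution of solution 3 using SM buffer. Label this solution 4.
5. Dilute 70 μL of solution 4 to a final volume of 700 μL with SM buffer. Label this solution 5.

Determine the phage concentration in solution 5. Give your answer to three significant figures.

Step 1: 65 μL + 300 μL = 365 μL total → factor 365/65 = 5.6154
Step 2: 0.25 mL + 6 mL = 6.25 mL total → factor 6.25/0.25 = 25
Step 3: 130 μL brought to 3750 μL → factor 3750/130 = 28.846
Step 4: 24-fold → factor 24
Step 5: 70 μL brought to 700 μL → factor 700/70 = 10
Overall dilution factor = 5.6154 × 25 × 28.846 × 24 × 10 = 9.7189 × 10^5
Final = 3.00 × 10^6 PFU/mL / 9.7189 × 10^5 = 3.09 PFU/mL

3.09 PFU/mL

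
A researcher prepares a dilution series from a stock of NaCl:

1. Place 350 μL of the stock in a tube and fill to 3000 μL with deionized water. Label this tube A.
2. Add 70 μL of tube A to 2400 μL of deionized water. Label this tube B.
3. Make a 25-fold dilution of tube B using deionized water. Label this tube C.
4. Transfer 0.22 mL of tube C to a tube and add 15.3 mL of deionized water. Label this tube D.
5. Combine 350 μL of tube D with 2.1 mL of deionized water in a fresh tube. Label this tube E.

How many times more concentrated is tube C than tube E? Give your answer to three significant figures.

Step 1: 350 μL brought to 3000 μL → factor 3000/350 = 8.5714
Step 2: 70 μL + 2400 μL = 2470 μL total → factor 2470/70 = 35.286
Step 3: 25-fold → factor 25
Step 4: 0.22 mL + 15.3 mL = 15.52 mL total → factor 15.52/0.22 = 70.545
Step 5: 350 μL + 2.1 mL = 2450 μL total → factor 2450/350 = 7
Dilution factor to tube C = 7561.2; to tube E = 3.7339 × 10^6
[tube C]/[tube E] = (factor to tube E)/(factor to tube C) = 3.7339 × 10^6/7561.2 = 494

494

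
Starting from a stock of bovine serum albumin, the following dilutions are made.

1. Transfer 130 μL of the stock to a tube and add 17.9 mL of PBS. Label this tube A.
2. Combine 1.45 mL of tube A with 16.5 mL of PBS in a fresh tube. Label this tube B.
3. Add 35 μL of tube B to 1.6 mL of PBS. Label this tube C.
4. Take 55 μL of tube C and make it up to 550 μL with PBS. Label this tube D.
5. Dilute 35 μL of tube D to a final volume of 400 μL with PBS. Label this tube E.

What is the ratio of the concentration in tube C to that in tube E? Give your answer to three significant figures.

114

Step 1: 130 μL + 17.9 mL = 18030 μL total → factor 18030/130 = 138.69
Step 2: 1.45 mL + 16.5 mL = 17.95 mL total → factor 17.95/1.45 = 12.379
Step 3: 35 μL + 1.6 mL = 1635 μL total → factor 1635/35 = 46.714
Step 4: 55 μL brought to 550 μL → factor 550/55 = 10
Step 5: 35 μL brought to 400 μL → factor 400/35 = 11.429
Dilution factor to tube C = 80204; to tube E = 9.1662 × 10^6
[tube C]/[tube E] = (factor to tube E)/(factor to tube C) = 9.1662 × 10^6/80204 = 114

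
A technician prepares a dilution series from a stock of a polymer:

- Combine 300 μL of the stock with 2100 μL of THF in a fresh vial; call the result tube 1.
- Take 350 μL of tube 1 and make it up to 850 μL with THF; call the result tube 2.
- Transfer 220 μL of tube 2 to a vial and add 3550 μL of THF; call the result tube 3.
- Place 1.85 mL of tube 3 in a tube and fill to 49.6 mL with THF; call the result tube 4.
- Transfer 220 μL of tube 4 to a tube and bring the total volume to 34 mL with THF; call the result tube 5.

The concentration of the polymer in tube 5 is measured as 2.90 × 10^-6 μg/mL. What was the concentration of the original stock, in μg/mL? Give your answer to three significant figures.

4.00 μg/mL

Step 1: 300 μL + 2100 μL = 2400 μL total → factor 2400/300 = 8
Step 2: 350 μL brought to 850 μL → factor 850/350 = 2.4286
Step 3: 220 μL + 3550 μL = 3770 μL total → factor 3770/220 = 17.136
Step 4: 1.85 mL brought to 49.6 mL → factor 49.6/1.85 = 26.811
Step 5: 220 μL brought to 34 mL → factor 34000/220 = 154.55
Overall dilution factor = 8 × 2.4286 × 17.136 × 26.811 × 154.55 = 1.3795 × 10^6
Stock = 2.90 × 10^-6 μg/mL × 1.3795 × 10^6 = 4.00 μg/mL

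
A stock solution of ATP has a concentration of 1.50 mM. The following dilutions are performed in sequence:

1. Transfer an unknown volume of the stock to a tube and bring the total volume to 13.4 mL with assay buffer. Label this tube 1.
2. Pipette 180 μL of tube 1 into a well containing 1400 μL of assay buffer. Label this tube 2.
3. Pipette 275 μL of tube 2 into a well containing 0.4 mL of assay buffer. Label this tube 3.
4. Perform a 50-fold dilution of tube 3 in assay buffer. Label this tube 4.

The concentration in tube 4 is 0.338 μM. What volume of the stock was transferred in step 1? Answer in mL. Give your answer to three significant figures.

Step 1: v brought to 13.4 mL → factor = 13.4 mL/v
Step 2: 180 μL + 1400 μL = 1580 μL total → factor 1580/180 = 8.7778
Step 3: 275 μL + 0.4 mL = 675 μL total → factor 675/275 = 2.4545
Step 4: 50-fold → factor 50
Product of known-step factors = 1077.3
Overall factor = 1.50 mM / (0.338 μM) = 4437.9
Step-1 factor = 4437.9 / 1077.3 = 4.1195
v = 13.4 mL / 4.1195 = 3.25 mL

3.25 mL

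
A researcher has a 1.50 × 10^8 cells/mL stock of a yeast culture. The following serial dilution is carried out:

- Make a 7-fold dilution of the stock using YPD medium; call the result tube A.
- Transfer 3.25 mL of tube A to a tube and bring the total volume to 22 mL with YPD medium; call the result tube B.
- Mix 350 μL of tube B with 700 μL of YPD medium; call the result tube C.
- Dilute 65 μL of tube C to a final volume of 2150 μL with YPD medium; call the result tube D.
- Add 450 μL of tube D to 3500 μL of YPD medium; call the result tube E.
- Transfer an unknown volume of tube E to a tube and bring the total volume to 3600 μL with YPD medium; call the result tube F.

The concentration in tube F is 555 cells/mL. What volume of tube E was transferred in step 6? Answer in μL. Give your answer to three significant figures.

Step 1: 7-fold → factor 7
Step 2: 3.25 mL brought to 22 mL → factor 22/3.25 = 6.7692
Step 3: 350 μL + 700 μL = 1050 μL total → factor 1050/350 = 3
Step 4: 65 μL brought to 2150 μL → factor 2150/65 = 33.077
Step 5: 450 μL + 3500 μL = 3950 μL total → factor 3950/450 = 8.7778
Step 6: v brought to 3600 μL → factor = 3600 μL/v
Product of known-step factors = 41273
Overall factor = 1.50 × 10^8 cells/mL / (555 cells/mL) = 2.7027 × 10^5
Step-6 factor = 2.7027 × 10^5 / 41273 = 6.5483
v = 3600 μL / 6.5483 = 550 μL

550 μL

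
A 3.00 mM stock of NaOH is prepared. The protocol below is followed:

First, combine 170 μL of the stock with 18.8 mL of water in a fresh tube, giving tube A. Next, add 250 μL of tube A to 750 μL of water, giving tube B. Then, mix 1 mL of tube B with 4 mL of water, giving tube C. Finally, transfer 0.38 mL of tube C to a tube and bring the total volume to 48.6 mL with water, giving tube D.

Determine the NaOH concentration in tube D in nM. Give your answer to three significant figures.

10.5 nM

Step 1: 170 μL + 18.8 mL = 18970 μL total → factor 18970/170 = 111.59
Step 2: 250 μL + 750 μL = 1000 μL total → factor 1000/250 = 4
Step 3: 1 mL + 4 mL = 5 mL total → factor 5/1 = 5
Step 4: 0.38 mL brought to 48.6 mL → factor 48.6/0.38 = 127.89
Overall dilution factor = 111.59 × 4 × 5 × 127.89 = 2.8543 × 10^5
Final = 3.00 mM / 2.8543 × 10^5 = 1.051 × 10^-5 mM = 10.5 nM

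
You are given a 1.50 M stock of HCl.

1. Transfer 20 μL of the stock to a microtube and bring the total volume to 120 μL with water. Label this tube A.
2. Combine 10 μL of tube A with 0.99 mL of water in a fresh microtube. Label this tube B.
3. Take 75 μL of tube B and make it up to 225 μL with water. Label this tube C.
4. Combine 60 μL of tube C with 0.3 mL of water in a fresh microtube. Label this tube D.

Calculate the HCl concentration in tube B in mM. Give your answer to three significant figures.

2.50 mM

Step 1: 20 μL brought to 120 μL → factor 120/20 = 6
Step 2: 10 μL + 0.99 mL = 1000 μL total → factor 1000/10 = 100
Dilution factor through tube B = 6 × 100 = 600
[tube B] = 1.50 M / 600 = 0.002500 M = 2.50 mM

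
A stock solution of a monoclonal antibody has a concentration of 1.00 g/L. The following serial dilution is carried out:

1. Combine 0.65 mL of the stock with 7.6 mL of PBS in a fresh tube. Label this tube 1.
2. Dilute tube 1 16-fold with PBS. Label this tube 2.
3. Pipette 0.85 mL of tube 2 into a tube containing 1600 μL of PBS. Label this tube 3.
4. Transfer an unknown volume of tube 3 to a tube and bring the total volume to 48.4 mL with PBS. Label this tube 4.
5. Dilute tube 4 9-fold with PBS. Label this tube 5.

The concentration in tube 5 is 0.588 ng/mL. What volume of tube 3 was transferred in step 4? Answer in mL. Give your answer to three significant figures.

Step 1: 0.65 mL + 7.6 mL = 8.25 mL total → factor 8.25/0.65 = 12.692
Step 2: 16-fold → factor 16
Step 3: 0.85 mL + 1600 μL = 2.45 mL total → factor 2.45/0.85 = 2.8824
Step 4: v brought to 48.4 mL → factor = 48.4 mL/v
Step 5: 9-fold → factor 9
Product of known-step factors = 5268.1
Overall factor = 1.00 g/L / (0.588 ng/mL) = 1.7007 × 10^6
Step-4 factor = 1.7007 × 10^6 / 5268.1 = 322.83
v = 48.4 mL / 322.83 = 0.150 mL

0.150 mL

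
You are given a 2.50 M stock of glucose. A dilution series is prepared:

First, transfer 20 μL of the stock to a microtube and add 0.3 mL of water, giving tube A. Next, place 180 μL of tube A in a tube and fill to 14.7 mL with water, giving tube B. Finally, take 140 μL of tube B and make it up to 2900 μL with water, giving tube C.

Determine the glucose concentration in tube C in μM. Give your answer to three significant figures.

92.4 μM

Step 1: 20 μL + 0.3 mL = 320 μL total → factor 320/20 = 16
Step 2: 180 μL brought to 14.7 mL → factor 14700/180 = 81.667
Step 3: 140 μL brought to 2900 μL → factor 2900/140 = 20.714
Overall dilution factor = 16 × 81.667 × 20.714 = 27067
Final = 2.50 M / 27067 = 9.236 × 10^-5 M = 92.4 μM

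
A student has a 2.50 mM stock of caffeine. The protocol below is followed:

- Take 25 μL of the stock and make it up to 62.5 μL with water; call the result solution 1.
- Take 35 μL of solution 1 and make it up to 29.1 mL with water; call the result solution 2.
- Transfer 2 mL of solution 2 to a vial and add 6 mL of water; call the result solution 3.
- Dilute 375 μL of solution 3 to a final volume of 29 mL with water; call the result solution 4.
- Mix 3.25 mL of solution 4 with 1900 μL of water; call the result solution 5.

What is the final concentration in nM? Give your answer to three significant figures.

Step 1: 25 μL brought to 62.5 μL → factor 62.5/25 = 2.5
Step 2: 35 μL brought to 29.1 mL → factor 29100/35 = 831.43
Step 3: 2 mL + 6 mL = 8 mL total → factor 8/2 = 4
Step 4: 375 μL brought to 29 mL → factor 29000/375 = 77.333
Step 5: 3.25 mL + 1900 μL = 5.15 mL total → factor 5.15/3.25 = 1.5846
Overall dilution factor = 2.5 × 831.43 × 4 × 77.333 × 1.5846 = 1.0189 × 10^6
Final = 2.50 mM / 1.0189 × 10^6 = 2.454 × 10^-6 mM = 2.45 nM

2.45 nM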